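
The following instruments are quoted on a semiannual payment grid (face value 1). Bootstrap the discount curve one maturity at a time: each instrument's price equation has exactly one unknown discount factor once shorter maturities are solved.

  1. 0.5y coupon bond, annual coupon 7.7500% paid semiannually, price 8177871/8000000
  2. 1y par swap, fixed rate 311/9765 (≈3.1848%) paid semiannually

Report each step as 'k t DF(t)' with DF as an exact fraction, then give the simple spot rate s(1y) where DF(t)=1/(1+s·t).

1 1/2 9841/10000
2 1 9689/10000
s(1y) = (1/(9689/10000) − 1)/(1) = 311/9689 ≈ 3.2098%

step 1 [0.5y] bond c/2=31/800: DF=(8177871/8000000 − 31/800·(0))/(1+31/800) = 9841/10000 ≈ 0.984100
step 2 [1y] swap r/2=311/19530: DF=(1 − 311/19530·(0.984100))/(1+311/19530) = 9689/10000 ≈ 0.968900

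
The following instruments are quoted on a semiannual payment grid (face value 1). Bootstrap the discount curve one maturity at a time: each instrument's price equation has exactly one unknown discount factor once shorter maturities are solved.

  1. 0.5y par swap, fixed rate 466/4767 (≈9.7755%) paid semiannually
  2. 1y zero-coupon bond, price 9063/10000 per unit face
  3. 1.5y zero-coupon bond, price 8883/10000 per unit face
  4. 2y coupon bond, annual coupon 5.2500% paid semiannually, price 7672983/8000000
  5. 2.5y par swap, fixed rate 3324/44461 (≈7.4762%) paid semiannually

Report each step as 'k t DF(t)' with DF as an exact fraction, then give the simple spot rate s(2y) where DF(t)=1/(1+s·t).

step 1 [0.5y] swap r/2=233/4767: DF=(1 − 233/4767·(0))/(1+233/4767) = 4767/5000 ≈ 0.953400
step 2 [1y] zero: DF = P = 9063/10000 ≈ 0.906300
step 3 [1.5y] zero: DF = P = 8883/10000 ≈ 0.888300
step 4 [2y] bond c/2=21/800: DF=(7672983/8000000 − 21/800·(0.953400+0.906300+0.888300))/(1+21/800) = 8643/10000 ≈ 0.864300
step 5 [2.5y] swap r/2=1662/44461: DF=(1 − 1662/44461·(0.953400+0.906300+0.888300+0.864300))/(1+1662/44461) = 4169/5000 ≈ 0.833800

1 1/2 4767/5000
2 1 9063/10000
3 3/2 8883/10000
4 2 8643/10000
5 5/2 4169/5000
s(2y) = (1/(8643/10000) − 1)/(2) = 1357/17286 ≈ 7.8503%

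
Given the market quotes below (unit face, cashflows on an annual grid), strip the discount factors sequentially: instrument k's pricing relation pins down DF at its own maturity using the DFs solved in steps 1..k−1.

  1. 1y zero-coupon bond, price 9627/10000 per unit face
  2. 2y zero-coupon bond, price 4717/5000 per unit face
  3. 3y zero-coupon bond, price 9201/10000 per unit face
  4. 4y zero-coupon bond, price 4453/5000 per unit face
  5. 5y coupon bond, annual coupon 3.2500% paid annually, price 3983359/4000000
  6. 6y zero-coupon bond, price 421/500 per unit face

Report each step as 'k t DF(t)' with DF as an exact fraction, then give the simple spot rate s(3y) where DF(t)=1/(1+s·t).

step 1 [1y] zero: DF = P = 9627/10000 ≈ 0.962700
step 2 [2y] zero: DF = P = 4717/5000 ≈ 0.943400
step 3 [3y] zero: DF = P = 9201/10000 ≈ 0.920100
step 4 [4y] zero: DF = P = 4453/5000 ≈ 0.890600
step 5 [5y] bond c/1=13/400: DF=(3983359/4000000 − 13/400·(0.962700+0.943400+0.920100+0.890600))/(1+13/400) = 339/400 ≈ 0.847500
step 6 [6y] zero: DF = P = 421/500 ≈ 0.842000

1 1 9627/10000
2 2 4717/5000
3 3 9201/10000
4 4 4453/5000
5 5 339/400
6 6 421/500
s(3y) = (1/(9201/10000) − 1)/(3) = 799/27603 ≈ 2.8946%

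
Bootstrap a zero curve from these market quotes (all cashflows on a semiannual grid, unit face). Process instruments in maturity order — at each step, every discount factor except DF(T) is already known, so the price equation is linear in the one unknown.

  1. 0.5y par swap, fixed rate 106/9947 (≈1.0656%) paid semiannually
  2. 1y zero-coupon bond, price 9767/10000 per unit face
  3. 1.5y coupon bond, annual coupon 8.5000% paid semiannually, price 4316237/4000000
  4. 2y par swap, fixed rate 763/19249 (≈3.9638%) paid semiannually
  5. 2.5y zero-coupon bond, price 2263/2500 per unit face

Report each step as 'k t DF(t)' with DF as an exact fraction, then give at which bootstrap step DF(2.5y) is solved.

step 1 [0.5y] swap r/2=53/9947: DF=(1 − 53/9947·(0))/(1+53/9947) = 9947/10000 ≈ 0.994700
step 2 [1y] zero: DF = P = 9767/10000 ≈ 0.976700
step 3 [1.5y] bond c/2=17/400: DF=(4316237/4000000 − 17/400·(0.994700+0.976700))/(1+17/400) = 9547/10000 ≈ 0.954700
step 4 [2y] swap r/2=763/38498: DF=(1 − 763/38498·(0.994700+0.976700+0.954700))/(1+763/38498) = 9237/10000 ≈ 0.923700
step 5 [2.5y] zero: DF = P = 2263/2500 ≈ 0.905200

1 1/2 9947/10000
2 1 9767/10000
3 3/2 9547/10000
4 2 9237/10000
5 5/2 2263/2500
DF(2.5y) is solved at step 5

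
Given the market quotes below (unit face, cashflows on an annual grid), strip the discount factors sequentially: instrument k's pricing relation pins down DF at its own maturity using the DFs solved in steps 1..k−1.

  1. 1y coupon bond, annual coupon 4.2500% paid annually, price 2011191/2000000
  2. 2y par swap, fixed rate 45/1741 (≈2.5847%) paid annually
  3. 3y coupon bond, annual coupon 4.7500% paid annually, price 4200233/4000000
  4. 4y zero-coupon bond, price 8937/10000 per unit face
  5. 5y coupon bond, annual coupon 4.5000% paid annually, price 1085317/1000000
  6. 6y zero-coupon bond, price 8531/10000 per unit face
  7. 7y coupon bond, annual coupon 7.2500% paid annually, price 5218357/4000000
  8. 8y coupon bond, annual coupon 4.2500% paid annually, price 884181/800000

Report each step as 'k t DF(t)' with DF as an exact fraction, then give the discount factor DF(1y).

1 1 4823/5000
2 2 1901/2000
3 3 2289/2500
4 4 8937/10000
5 5 4391/5000
6 6 8531/10000
7 7 2119/2500
8 8 502/625
DF(1y) = 4823/5000 ≈ 0.964600

step 1 [1y] bond c/1=17/400: DF=(2011191/2000000 − 17/400·(0))/(1+17/400) = 4823/5000 ≈ 0.964600
step 2 [2y] swap r/1=45/1741: DF=(1 − 45/1741·(0.964600))/(1+45/1741) = 1901/2000 ≈ 0.950500
step 3 [3y] bond c/1=19/400: DF=(4200233/4000000 − 19/400·(0.964600+0.950500))/(1+19/400) = 2289/2500 ≈ 0.915600
step 4 [4y] zero: DF = P = 8937/10000 ≈ 0.893700
step 5 [5y] bond c/1=9/200: DF=(1085317/1000000 − 9/200·(0.964600+0.950500+0.915600+0.893700))/(1+9/200) = 4391/5000 ≈ 0.878200
step 6 [6y] zero: DF = P = 8531/10000 ≈ 0.853100
step 7 [7y] bond c/1=29/400: DF=(5218357/4000000 − 29/400·(0.964600+0.950500+0.915600+0.893700+0.878200+0.853100))/(1+29/400) = 2119/2500 ≈ 0.847600
step 8 [8y] bond c/1=17/400: DF=(884181/800000 − 17/400·(0.964600+0.950500+0.915600+0.893700+0.878200+0.853100+0.847600))/(1+17/400) = 502/625 ≈ 0.803200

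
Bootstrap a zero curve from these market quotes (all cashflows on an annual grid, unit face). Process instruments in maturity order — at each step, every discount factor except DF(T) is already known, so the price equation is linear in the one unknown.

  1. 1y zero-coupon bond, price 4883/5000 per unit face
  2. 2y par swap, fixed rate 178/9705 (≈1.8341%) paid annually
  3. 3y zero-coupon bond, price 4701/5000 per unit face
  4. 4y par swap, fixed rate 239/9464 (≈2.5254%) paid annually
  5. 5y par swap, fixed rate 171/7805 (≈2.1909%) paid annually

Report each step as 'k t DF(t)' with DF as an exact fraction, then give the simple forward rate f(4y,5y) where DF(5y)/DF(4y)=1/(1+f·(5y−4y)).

1 1 4883/5000
2 2 2411/2500
3 3 4701/5000
4 4 2261/2500
5 5 4487/5000
f(4y,5y) = ((2261/2500)/(4487/5000) − 1)/(1) = 5/641 ≈ 0.7800%

step 1 [1y] zero: DF = P = 4883/5000 ≈ 0.976600
step 2 [2y] swap r/1=178/9705: DF=(1 − 178/9705·(0.976600))/(1+178/9705) = 2411/2500 ≈ 0.964400
step 3 [3y] zero: DF = P = 4701/5000 ≈ 0.940200
step 4 [4y] swap r/1=239/9464: DF=(1 − 239/9464·(0.976600+0.964400+0.940200))/(1+239/9464) = 2261/2500 ≈ 0.904400
step 5 [5y] swap r/1=171/7805: DF=(1 − 171/7805·(0.976600+0.964400+0.940200+0.904400))/(1+171/7805) = 4487/5000 ≈ 0.897400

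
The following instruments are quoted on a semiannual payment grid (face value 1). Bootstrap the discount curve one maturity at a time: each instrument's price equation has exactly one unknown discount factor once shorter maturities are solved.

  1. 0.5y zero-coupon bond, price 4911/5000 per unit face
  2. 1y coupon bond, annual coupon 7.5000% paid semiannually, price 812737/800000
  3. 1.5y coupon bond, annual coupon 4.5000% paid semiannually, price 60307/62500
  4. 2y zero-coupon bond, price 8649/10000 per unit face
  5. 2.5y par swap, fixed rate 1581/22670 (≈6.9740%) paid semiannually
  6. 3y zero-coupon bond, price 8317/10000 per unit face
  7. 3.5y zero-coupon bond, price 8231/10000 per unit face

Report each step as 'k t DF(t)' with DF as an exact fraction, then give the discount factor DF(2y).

1 1/2 4911/5000
2 1 9437/10000
3 3/2 9013/10000
4 2 8649/10000
5 5/2 8419/10000
6 3 8317/10000
7 7/2 8231/10000
DF(2y) = 8649/10000 ≈ 0.864900

step 1 [0.5y] zero: DF = P = 4911/5000 ≈ 0.982200
step 2 [1y] bond c/2=3/80: DF=(812737/800000 − 3/80·(0.982200))/(1+3/80) = 9437/10000 ≈ 0.943700
step 3 [1.5y] bond c/2=9/400: DF=(60307/62500 − 9/400·(0.982200+0.943700))/(1+9/400) = 9013/10000 ≈ 0.901300
step 4 [2y] zero: DF = P = 8649/10000 ≈ 0.864900
step 5 [2.5y] swap r/2=1581/45340: DF=(1 − 1581/45340·(0.982200+0.943700+0.901300+0.864900))/(1+1581/45340) = 8419/10000 ≈ 0.841900
step 6 [3y] zero: DF = P = 8317/10000 ≈ 0.831700
step 7 [3.5y] zero: DF = P = 8231/10000 ≈ 0.823100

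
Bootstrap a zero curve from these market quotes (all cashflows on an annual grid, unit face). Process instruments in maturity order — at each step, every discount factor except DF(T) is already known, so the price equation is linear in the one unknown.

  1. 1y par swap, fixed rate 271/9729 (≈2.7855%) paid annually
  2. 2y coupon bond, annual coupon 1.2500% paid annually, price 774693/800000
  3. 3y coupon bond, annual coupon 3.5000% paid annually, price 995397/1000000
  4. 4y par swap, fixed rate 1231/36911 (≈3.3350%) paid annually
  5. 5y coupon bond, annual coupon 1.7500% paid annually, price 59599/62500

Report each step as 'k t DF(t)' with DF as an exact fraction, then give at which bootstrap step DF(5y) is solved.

1 1 9729/10000
2 2 2361/2500
3 3 8969/10000
4 4 8769/10000
5 5 8737/10000
DF(5y) is solved at step 5

step 1 [1y] swap r/1=271/9729: DF=(1 − 271/9729·(0))/(1+271/9729) = 9729/10000 ≈ 0.972900
step 2 [2y] bond c/1=1/80: DF=(774693/800000 − 1/80·(0.972900))/(1+1/80) = 2361/2500 ≈ 0.944400
step 3 [3y] bond c/1=7/200: DF=(995397/1000000 − 7/200·(0.972900+0.944400))/(1+7/200) = 8969/10000 ≈ 0.896900
step 4 [4y] swap r/1=1231/36911: DF=(1 − 1231/36911·(0.972900+0.944400+0.896900))/(1+1231/36911) = 8769/10000 ≈ 0.876900
step 5 [5y] bond c/1=7/400: DF=(59599/62500 − 7/400·(0.972900+0.944400+0.896900+0.876900))/(1+7/400) = 8737/10000 ≈ 0.873700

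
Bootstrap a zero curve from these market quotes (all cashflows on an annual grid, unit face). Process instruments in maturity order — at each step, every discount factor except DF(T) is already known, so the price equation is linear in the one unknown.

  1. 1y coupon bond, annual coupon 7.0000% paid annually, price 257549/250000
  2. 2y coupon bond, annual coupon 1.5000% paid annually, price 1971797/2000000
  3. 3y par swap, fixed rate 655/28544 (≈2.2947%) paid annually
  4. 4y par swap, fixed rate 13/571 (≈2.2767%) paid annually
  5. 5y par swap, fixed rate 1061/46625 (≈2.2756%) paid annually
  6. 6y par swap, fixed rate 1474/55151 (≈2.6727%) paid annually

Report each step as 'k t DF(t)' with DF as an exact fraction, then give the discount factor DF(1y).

1 1 2407/2500
2 2 9571/10000
3 3 1869/2000
4 4 4571/5000
5 5 8939/10000
6 6 4263/5000
DF(1y) = 2407/2500 ≈ 0.962800

step 1 [1y] bond c/1=7/100: DF=(257549/250000 − 7/100·(0))/(1+7/100) = 2407/2500 ≈ 0.962800
step 2 [2y] bond c/1=3/200: DF=(1971797/2000000 − 3/200·(0.962800))/(1+3/200) = 9571/10000 ≈ 0.957100
step 3 [3y] swap r/1=655/28544: DF=(1 − 655/28544·(0.962800+0.957100))/(1+655/28544) = 1869/2000 ≈ 0.934500
step 4 [4y] swap r/1=13/571: DF=(1 − 13/571·(0.962800+0.957100+0.934500))/(1+13/571) = 4571/5000 ≈ 0.914200
step 5 [5y] swap r/1=1061/46625: DF=(1 − 1061/46625·(0.962800+0.957100+0.934500+0.914200))/(1+1061/46625) = 8939/10000 ≈ 0.893900
step 6 [6y] swap r/1=1474/55151: DF=(1 − 1474/55151·(0.962800+0.957100+0.934500+0.914200+0.893900))/(1+1474/55151) = 4263/5000 ≈ 0.852600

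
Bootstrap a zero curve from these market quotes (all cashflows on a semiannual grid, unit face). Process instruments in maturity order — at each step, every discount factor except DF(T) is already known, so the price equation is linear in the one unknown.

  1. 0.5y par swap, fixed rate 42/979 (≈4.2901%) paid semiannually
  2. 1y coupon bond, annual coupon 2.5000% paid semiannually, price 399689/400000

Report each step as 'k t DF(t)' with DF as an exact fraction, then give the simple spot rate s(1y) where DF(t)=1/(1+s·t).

1 1/2 979/1000
2 1 2437/2500
s(1y) = (1/(2437/2500) − 1)/(1) = 63/2437 ≈ 2.5851%

step 1 [0.5y] swap r/2=21/979: DF=(1 − 21/979·(0))/(1+21/979) = 979/1000 ≈ 0.979000
step 2 [1y] bond c/2=1/80: DF=(399689/400000 − 1/80·(0.979000))/(1+1/80) = 2437/2500 ≈ 0.974800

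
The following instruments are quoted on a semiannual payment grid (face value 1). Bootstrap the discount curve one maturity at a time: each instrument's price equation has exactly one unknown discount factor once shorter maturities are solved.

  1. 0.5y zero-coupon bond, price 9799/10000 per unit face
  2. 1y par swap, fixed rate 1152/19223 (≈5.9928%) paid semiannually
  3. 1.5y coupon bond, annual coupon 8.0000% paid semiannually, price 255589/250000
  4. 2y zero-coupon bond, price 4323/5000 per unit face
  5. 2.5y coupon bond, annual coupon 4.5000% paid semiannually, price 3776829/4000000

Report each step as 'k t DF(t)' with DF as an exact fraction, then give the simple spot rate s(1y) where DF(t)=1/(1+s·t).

step 1 [0.5y] zero: DF = P = 9799/10000 ≈ 0.979900
step 2 [1y] swap r/2=576/19223: DF=(1 − 576/19223·(0.979900))/(1+576/19223) = 589/625 ≈ 0.942400
step 3 [1.5y] bond c/2=1/25: DF=(255589/250000 − 1/25·(0.979900+0.942400))/(1+1/25) = 9091/10000 ≈ 0.909100
step 4 [2y] zero: DF = P = 4323/5000 ≈ 0.864600
step 5 [2.5y] bond c/2=9/400: DF=(3776829/4000000 − 9/400·(0.979900+0.942400+0.909100+0.864600))/(1+9/400) = 8421/10000 ≈ 0.842100

1 1/2 9799/10000
2 1 589/625
3 3/2 9091/10000
4 2 4323/5000
5 5/2 8421/10000
s(1y) = (1/(589/625) − 1)/(1) = 36/589 ≈ 6.1121%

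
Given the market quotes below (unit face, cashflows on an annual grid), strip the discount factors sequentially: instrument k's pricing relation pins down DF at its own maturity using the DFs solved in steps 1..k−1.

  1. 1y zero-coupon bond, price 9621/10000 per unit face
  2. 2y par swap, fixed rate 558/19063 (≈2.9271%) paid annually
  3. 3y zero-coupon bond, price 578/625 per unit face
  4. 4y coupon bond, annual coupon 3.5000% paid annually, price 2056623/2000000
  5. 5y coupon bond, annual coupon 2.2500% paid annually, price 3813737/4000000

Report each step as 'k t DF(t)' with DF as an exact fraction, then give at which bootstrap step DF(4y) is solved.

1 1 9621/10000
2 2 4721/5000
3 3 578/625
4 4 4489/5000
5 5 1063/1250
DF(4y) is solved at step 4

step 1 [1y] zero: DF = P = 9621/10000 ≈ 0.962100
step 2 [2y] swap r/1=558/19063: DF=(1 − 558/19063·(0.962100))/(1+558/19063) = 4721/5000 ≈ 0.944200
step 3 [3y] zero: DF = P = 578/625 ≈ 0.924800
step 4 [4y] bond c/1=7/200: DF=(2056623/2000000 − 7/200·(0.962100+0.944200+0.924800))/(1+7/200) = 4489/5000 ≈ 0.897800
step 5 [5y] bond c/1=9/400: DF=(3813737/4000000 − 9/400·(0.962100+0.944200+0.924800+0.897800))/(1+9/400) = 1063/1250 ≈ 0.850400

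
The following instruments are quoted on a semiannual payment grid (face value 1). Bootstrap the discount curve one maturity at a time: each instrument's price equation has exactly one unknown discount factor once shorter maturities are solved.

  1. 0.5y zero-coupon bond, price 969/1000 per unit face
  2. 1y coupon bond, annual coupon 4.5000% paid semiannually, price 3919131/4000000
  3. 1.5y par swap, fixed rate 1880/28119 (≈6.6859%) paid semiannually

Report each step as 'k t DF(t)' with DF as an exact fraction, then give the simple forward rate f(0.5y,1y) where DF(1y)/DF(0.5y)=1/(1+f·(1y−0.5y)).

1 1/2 969/1000
2 1 9369/10000
3 3/2 453/500
f(0.5y,1y) = ((969/1000)/(9369/10000) − 1)/(1/2) = 214/3123 ≈ 6.8524%

step 1 [0.5y] zero: DF = P = 969/1000 ≈ 0.969000
step 2 [1y] bond c/2=9/400: DF=(3919131/4000000 − 9/400·(0.969000))/(1+9/400) = 9369/10000 ≈ 0.936900
step 3 [1.5y] swap r/2=940/28119: DF=(1 − 940/28119·(0.969000+0.936900))/(1+940/28119) = 453/500 ≈ 0.906000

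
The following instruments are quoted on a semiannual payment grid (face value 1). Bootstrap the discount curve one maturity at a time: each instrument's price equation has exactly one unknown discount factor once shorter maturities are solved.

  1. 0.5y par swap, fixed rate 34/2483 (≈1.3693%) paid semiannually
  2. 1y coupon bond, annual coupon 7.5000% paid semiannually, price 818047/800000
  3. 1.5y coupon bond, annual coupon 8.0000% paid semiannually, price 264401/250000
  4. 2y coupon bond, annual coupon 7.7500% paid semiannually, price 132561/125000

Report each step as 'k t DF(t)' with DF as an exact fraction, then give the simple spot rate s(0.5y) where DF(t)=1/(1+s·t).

step 1 [0.5y] swap r/2=17/2483: DF=(1 − 17/2483·(0))/(1+17/2483) = 2483/2500 ≈ 0.993200
step 2 [1y] bond c/2=3/80: DF=(818047/800000 − 3/80·(0.993200))/(1+3/80) = 9497/10000 ≈ 0.949700
step 3 [1.5y] bond c/2=1/25: DF=(264401/250000 − 1/25·(0.993200+0.949700))/(1+1/25) = 4711/5000 ≈ 0.942200
step 4 [2y] bond c/2=31/800: DF=(132561/125000 − 31/800·(0.993200+0.949700+0.942200))/(1+31/800) = 9133/10000 ≈ 0.913300

1 1/2 2483/2500
2 1 9497/10000
3 3/2 4711/5000
4 2 9133/10000
s(0.5y) = (1/(2483/2500) − 1)/(1/2) = 34/2483 ≈ 1.3693%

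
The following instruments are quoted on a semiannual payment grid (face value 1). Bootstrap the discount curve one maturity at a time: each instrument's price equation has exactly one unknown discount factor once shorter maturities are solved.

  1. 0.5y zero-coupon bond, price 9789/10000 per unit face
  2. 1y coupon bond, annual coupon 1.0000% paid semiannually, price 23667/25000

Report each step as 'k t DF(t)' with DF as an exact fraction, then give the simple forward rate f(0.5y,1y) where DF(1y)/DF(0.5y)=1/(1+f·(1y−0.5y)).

step 1 [0.5y] zero: DF = P = 9789/10000 ≈ 0.978900
step 2 [1y] bond c/2=1/200: DF=(23667/25000 − 1/200·(0.978900))/(1+1/200) = 9371/10000 ≈ 0.937100

1 1/2 9789/10000
2 1 9371/10000
f(0.5y,1y) = ((9789/10000)/(9371/10000) − 1)/(1/2) = 836/9371 ≈ 8.9211%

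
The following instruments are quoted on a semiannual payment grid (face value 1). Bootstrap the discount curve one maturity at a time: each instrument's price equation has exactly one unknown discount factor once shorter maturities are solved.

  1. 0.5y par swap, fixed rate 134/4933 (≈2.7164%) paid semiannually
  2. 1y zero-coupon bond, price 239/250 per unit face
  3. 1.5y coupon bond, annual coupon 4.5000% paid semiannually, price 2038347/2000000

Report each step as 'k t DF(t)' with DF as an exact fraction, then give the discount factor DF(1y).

step 1 [0.5y] swap r/2=67/4933: DF=(1 − 67/4933·(0))/(1+67/4933) = 4933/5000 ≈ 0.986600
step 2 [1y] zero: DF = P = 239/250 ≈ 0.956000
step 3 [1.5y] bond c/2=9/400: DF=(2038347/2000000 − 9/400·(0.986600+0.956000))/(1+9/400) = 477/500 ≈ 0.954000

1 1/2 4933/5000
2 1 239/250
3 3/2 477/500
DF(1y) = 239/250 ≈ 0.956000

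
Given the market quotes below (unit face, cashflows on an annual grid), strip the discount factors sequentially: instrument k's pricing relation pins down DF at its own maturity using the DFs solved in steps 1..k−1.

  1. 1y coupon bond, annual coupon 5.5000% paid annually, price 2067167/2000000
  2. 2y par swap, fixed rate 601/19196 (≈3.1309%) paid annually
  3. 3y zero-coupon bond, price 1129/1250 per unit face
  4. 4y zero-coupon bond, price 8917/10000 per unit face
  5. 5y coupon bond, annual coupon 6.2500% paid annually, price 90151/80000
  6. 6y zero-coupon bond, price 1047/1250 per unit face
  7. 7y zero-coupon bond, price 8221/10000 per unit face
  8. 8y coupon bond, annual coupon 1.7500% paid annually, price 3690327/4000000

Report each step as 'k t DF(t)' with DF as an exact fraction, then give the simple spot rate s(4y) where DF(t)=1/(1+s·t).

step 1 [1y] bond c/1=11/200: DF=(2067167/2000000 − 11/200·(0))/(1+11/200) = 9797/10000 ≈ 0.979700
step 2 [2y] swap r/1=601/19196: DF=(1 − 601/19196·(0.979700))/(1+601/19196) = 9399/10000 ≈ 0.939900
step 3 [3y] zero: DF = P = 1129/1250 ≈ 0.903200
step 4 [4y] zero: DF = P = 8917/10000 ≈ 0.891700
step 5 [5y] bond c/1=1/16: DF=(90151/80000 − 1/16·(0.979700+0.939900+0.903200+0.891700))/(1+1/16) = 8421/10000 ≈ 0.842100
step 6 [6y] zero: DF = P = 1047/1250 ≈ 0.837600
step 7 [7y] zero: DF = P = 8221/10000 ≈ 0.822100
step 8 [8y] bond c/1=7/400: DF=(3690327/4000000 − 7/400·(0.979700+0.939900+0.903200+0.891700+0.842100+0.837600+0.822100))/(1+7/400) = 3999/5000 ≈ 0.799800

1 1 9797/10000
2 2 9399/10000
3 3 1129/1250
4 4 8917/10000
5 5 8421/10000
6 6 1047/1250
7 7 8221/10000
8 8 3999/5000
s(4y) = (1/(8917/10000) − 1)/(4) = 1083/35668 ≈ 3.0363%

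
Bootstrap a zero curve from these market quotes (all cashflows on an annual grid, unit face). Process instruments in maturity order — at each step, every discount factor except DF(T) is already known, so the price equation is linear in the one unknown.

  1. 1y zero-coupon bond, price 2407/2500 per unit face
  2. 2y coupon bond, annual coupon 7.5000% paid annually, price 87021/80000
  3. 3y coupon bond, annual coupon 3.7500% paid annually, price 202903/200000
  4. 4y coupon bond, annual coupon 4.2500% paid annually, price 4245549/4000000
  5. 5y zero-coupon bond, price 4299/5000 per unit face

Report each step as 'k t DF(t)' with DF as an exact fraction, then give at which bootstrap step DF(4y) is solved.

1 1 2407/2500
2 2 9447/10000
3 3 9089/10000
4 4 9033/10000
5 5 4299/5000
DF(4y) is solved at step 4

step 1 [1y] zero: DF = P = 2407/2500 ≈ 0.962800
step 2 [2y] bond c/1=3/40: DF=(87021/80000 − 3/40·(0.962800))/(1+3/40) = 9447/10000 ≈ 0.944700
step 3 [3y] bond c/1=3/80: DF=(202903/200000 − 3/80·(0.962800+0.944700))/(1+3/80) = 9089/10000 ≈ 0.908900
step 4 [4y] bond c/1=17/400: DF=(4245549/4000000 − 17/400·(0.962800+0.944700+0.908900))/(1+17/400) = 9033/10000 ≈ 0.903300
step 5 [5y] zero: DF = P = 4299/5000 ≈ 0.859800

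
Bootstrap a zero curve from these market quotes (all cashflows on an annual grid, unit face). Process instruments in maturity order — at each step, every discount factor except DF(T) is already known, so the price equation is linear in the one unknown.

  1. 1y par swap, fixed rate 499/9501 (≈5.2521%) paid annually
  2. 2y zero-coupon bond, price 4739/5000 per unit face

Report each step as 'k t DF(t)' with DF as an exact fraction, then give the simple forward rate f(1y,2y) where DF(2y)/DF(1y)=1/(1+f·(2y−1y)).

1 1 9501/10000
2 2 4739/5000
f(1y,2y) = ((9501/10000)/(4739/5000) − 1)/(1) = 23/9478 ≈ 0.2427%

step 1 [1y] swap r/1=499/9501: DF=(1 − 499/9501·(0))/(1+499/9501) = 9501/10000 ≈ 0.950100
step 2 [2y] zero: DF = P = 4739/5000 ≈ 0.947800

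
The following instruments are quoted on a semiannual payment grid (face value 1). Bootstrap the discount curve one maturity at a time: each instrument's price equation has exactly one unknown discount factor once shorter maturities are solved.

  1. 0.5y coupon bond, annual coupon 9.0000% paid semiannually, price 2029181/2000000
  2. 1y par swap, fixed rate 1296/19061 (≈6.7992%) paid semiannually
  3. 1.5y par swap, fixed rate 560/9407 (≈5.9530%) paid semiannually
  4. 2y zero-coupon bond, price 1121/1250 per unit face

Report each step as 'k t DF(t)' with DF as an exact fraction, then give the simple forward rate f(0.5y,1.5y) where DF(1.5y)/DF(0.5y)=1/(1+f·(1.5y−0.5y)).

step 1 [0.5y] bond c/2=9/200: DF=(2029181/2000000 − 9/200·(0))/(1+9/200) = 9709/10000 ≈ 0.970900
step 2 [1y] swap r/2=648/19061: DF=(1 − 648/19061·(0.970900))/(1+648/19061) = 1169/1250 ≈ 0.935200
step 3 [1.5y] swap r/2=280/9407: DF=(1 − 280/9407·(0.970900+0.935200))/(1+280/9407) = 229/250 ≈ 0.916000
step 4 [2y] zero: DF = P = 1121/1250 ≈ 0.896800

1 1/2 9709/10000
2 1 1169/1250
3 3/2 229/250
4 2 1121/1250
f(0.5y,1.5y) = ((9709/10000)/(229/250) − 1)/(1) = 549/9160 ≈ 5.9934%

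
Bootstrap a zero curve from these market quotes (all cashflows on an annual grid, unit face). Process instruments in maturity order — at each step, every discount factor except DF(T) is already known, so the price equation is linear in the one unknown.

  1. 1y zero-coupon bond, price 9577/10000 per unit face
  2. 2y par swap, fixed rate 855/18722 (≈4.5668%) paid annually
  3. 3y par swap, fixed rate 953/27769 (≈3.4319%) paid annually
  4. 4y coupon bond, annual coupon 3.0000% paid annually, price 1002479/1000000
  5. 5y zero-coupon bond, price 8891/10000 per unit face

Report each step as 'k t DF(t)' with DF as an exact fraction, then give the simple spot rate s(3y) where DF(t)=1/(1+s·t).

step 1 [1y] zero: DF = P = 9577/10000 ≈ 0.957700
step 2 [2y] swap r/1=855/18722: DF=(1 − 855/18722·(0.957700))/(1+855/18722) = 1829/2000 ≈ 0.914500
step 3 [3y] swap r/1=953/27769: DF=(1 − 953/27769·(0.957700+0.914500))/(1+953/27769) = 9047/10000 ≈ 0.904700
step 4 [4y] bond c/1=3/100: DF=(1002479/1000000 − 3/100·(0.957700+0.914500+0.904700))/(1+3/100) = 2231/2500 ≈ 0.892400
step 5 [5y] zero: DF = P = 8891/10000 ≈ 0.889100

1 1 9577/10000
2 2 1829/2000
3 3 9047/10000
4 4 2231/2500
5 5 8891/10000
s(3y) = (1/(9047/10000) − 1)/(3) = 953/27141 ≈ 3.5113%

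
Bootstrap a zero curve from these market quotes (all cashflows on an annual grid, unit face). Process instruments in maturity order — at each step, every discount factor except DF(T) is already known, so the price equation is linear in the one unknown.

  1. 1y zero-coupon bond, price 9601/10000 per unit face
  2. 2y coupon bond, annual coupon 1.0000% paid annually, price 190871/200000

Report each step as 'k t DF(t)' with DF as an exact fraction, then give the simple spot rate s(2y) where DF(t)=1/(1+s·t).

1 1 9601/10000
2 2 4677/5000
s(2y) = (1/(4677/5000) − 1)/(2) = 323/9354 ≈ 3.4531%

step 1 [1y] zero: DF = P = 9601/10000 ≈ 0.960100
step 2 [2y] bond c/1=1/100: DF=(190871/200000 − 1/100·(0.960100))/(1+1/100) = 4677/5000 ≈ 0.935400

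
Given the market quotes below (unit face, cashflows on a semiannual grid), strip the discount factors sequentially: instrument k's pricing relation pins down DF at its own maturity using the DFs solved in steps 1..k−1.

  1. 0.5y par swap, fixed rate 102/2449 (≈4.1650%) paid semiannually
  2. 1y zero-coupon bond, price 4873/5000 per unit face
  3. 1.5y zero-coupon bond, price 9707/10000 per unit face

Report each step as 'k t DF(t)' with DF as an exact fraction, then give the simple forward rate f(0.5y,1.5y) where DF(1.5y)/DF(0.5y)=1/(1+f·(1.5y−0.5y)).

1 1/2 2449/2500
2 1 4873/5000
3 3/2 9707/10000
f(0.5y,1.5y) = ((2449/2500)/(9707/10000) − 1)/(1) = 89/9707 ≈ 0.9169%

step 1 [0.5y] swap r/2=51/2449: DF=(1 − 51/2449·(0))/(1+51/2449) = 2449/2500 ≈ 0.979600
step 2 [1y] zero: DF = P = 4873/5000 ≈ 0.974600
step 3 [1.5y] zero: DF = P = 9707/10000 ≈ 0.970700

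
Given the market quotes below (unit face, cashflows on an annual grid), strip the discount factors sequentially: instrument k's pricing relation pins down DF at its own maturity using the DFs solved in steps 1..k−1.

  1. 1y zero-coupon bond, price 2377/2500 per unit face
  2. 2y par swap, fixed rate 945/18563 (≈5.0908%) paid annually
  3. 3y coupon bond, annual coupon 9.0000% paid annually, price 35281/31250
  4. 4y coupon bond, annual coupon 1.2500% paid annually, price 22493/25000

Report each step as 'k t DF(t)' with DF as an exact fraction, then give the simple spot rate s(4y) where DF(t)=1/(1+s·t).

1 1 2377/2500
2 2 1811/2000
3 3 353/400
4 4 2137/2500
s(4y) = (1/(2137/2500) − 1)/(4) = 363/8548 ≈ 4.2466%

step 1 [1y] zero: DF = P = 2377/2500 ≈ 0.950800
step 2 [2y] swap r/1=945/18563: DF=(1 − 945/18563·(0.950800))/(1+945/18563) = 1811/2000 ≈ 0.905500
step 3 [3y] bond c/1=9/100: DF=(35281/31250 − 9/100·(0.950800+0.905500))/(1+9/100) = 353/400 ≈ 0.882500
step 4 [4y] bond c/1=1/80: DF=(22493/25000 − 1/80·(0.950800+0.905500+0.882500))/(1+1/80) = 2137/2500 ≈ 0.854800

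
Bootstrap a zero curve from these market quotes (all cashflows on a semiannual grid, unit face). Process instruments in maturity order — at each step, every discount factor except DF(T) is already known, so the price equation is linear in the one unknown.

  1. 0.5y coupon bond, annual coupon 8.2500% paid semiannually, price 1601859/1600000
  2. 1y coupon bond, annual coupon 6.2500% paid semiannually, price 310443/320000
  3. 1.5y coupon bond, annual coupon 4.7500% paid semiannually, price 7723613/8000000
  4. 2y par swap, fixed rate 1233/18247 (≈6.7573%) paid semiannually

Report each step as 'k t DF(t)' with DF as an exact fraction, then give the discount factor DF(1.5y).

1 1/2 1923/2000
2 1 2279/2500
3 3/2 2249/2500
4 2 8767/10000
DF(1.5y) = 2249/2500 ≈ 0.899600

step 1 [0.5y] bond c/2=33/800: DF=(1601859/1600000 − 33/800·(0))/(1+33/800) = 1923/2000 ≈ 0.961500
step 2 [1y] bond c/2=1/32: DF=(310443/320000 − 1/32·(0.961500))/(1+1/32) = 2279/2500 ≈ 0.911600
step 3 [1.5y] bond c/2=19/800: DF=(7723613/8000000 − 19/800·(0.961500+0.911600))/(1+19/800) = 2249/2500 ≈ 0.899600
step 4 [2y] swap r/2=1233/36494: DF=(1 − 1233/36494·(0.961500+0.911600+0.899600))/(1+1233/36494) = 8767/10000 ≈ 0.876700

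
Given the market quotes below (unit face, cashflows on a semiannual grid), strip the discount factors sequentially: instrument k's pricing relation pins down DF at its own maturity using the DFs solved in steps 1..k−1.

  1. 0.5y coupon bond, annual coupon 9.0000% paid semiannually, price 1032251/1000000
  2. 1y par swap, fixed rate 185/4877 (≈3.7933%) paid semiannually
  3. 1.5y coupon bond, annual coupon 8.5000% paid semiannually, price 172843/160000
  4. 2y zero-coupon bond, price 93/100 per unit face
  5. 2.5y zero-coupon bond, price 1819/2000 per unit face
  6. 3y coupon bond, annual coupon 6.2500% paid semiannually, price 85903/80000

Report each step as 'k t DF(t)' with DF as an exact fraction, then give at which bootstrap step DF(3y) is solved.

step 1 [0.5y] bond c/2=9/200: DF=(1032251/1000000 − 9/200·(0))/(1+9/200) = 4939/5000 ≈ 0.987800
step 2 [1y] swap r/2=185/9754: DF=(1 − 185/9754·(0.987800))/(1+185/9754) = 963/1000 ≈ 0.963000
step 3 [1.5y] bond c/2=17/400: DF=(172843/160000 − 17/400·(0.987800+0.963000))/(1+17/400) = 9567/10000 ≈ 0.956700
step 4 [2y] zero: DF = P = 93/100 ≈ 0.930000
step 5 [2.5y] zero: DF = P = 1819/2000 ≈ 0.909500
step 6 [3y] bond c/2=1/32: DF=(85903/80000 − 1/32·(0.987800+0.963000+0.956700+0.930000+0.909500))/(1+1/32) = 4487/5000 ≈ 0.897400

1 1/2 4939/5000
2 1 963/1000
3 3/2 9567/10000
4 2 93/100
5 5/2 1819/2000
6 3 4487/5000
DF(3y) is solved at step 6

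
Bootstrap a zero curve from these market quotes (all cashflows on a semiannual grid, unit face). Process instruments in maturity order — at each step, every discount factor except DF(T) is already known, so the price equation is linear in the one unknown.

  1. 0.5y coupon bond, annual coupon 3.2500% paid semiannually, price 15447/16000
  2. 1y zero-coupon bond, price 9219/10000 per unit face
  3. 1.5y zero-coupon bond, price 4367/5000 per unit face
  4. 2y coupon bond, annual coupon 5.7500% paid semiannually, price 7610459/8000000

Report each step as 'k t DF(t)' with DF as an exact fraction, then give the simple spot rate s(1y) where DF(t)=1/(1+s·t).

step 1 [0.5y] bond c/2=13/800: DF=(15447/16000 − 13/800·(0))/(1+13/800) = 19/20 ≈ 0.950000
step 2 [1y] zero: DF = P = 9219/10000 ≈ 0.921900
step 3 [1.5y] zero: DF = P = 4367/5000 ≈ 0.873400
step 4 [2y] bond c/2=23/800: DF=(7610459/8000000 − 23/800·(0.950000+0.921900+0.873400))/(1+23/800) = 106/125 ≈ 0.848000

1 1/2 19/20
2 1 9219/10000
3 3/2 4367/5000
4 2 106/125
s(1y) = (1/(9219/10000) − 1)/(1) = 781/9219 ≈ 8.4716%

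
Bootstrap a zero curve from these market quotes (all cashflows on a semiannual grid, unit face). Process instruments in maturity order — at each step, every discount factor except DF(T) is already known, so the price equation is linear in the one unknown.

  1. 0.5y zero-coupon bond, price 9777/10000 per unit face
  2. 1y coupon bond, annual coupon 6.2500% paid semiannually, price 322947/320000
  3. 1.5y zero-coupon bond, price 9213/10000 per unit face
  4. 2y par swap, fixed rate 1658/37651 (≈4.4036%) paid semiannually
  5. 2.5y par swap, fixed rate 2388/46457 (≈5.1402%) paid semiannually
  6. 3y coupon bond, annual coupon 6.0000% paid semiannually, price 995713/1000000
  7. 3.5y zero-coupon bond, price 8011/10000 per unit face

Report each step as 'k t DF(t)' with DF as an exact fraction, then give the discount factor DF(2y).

1 1/2 9777/10000
2 1 949/1000
3 3/2 9213/10000
4 2 9171/10000
5 5/2 4403/5000
6 3 4157/5000
7 7/2 8011/10000
DF(2y) = 9171/10000 ≈ 0.917100

step 1 [0.5y] zero: DF = P = 9777/10000 ≈ 0.977700
step 2 [1y] bond c/2=1/32: DF=(322947/320000 − 1/32·(0.977700))/(1+1/32) = 949/1000 ≈ 0.949000
step 3 [1.5y] zero: DF = P = 9213/10000 ≈ 0.921300
step 4 [2y] swap r/2=829/37651: DF=(1 − 829/37651·(0.977700+0.949000+0.921300))/(1+829/37651) = 9171/10000 ≈ 0.917100
step 5 [2.5y] swap r/2=1194/46457: DF=(1 − 1194/46457·(0.977700+0.949000+0.921300+0.917100))/(1+1194/46457) = 4403/5000 ≈ 0.880600
step 6 [3y] bond c/2=3/100: DF=(995713/1000000 − 3/100·(0.977700+0.949000+0.921300+0.917100+0.880600))/(1+3/100) = 4157/5000 ≈ 0.831400
step 7 [3.5y] zero: DF = P = 8011/10000 ≈ 0.801100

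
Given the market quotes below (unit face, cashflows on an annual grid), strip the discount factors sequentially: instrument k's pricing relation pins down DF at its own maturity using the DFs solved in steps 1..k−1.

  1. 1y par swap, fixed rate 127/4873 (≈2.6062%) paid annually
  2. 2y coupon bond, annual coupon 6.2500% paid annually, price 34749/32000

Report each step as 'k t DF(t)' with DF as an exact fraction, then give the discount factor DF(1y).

1 1 4873/5000
2 2 9647/10000
DF(1y) = 4873/5000 ≈ 0.974600

step 1 [1y] swap r/1=127/4873: DF=(1 − 127/4873·(0))/(1+127/4873) = 4873/5000 ≈ 0.974600
step 2 [2y] bond c/1=1/16: DF=(34749/32000 − 1/16·(0.974600))/(1+1/16) = 9647/10000 ≈ 0.964700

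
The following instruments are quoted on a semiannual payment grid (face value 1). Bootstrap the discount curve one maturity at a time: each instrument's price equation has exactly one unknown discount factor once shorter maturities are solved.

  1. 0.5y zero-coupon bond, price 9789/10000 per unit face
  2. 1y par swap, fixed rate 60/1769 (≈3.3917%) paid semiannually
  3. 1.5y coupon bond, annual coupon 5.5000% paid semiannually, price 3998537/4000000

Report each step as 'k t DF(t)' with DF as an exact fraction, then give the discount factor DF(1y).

1 1/2 9789/10000
2 1 967/1000
3 3/2 1151/1250
DF(1y) = 967/1000 ≈ 0.967000

step 1 [0.5y] zero: DF = P = 9789/10000 ≈ 0.978900
step 2 [1y] swap r/2=30/1769: DF=(1 − 30/1769·(0.978900))/(1+30/1769) = 967/1000 ≈ 0.967000
step 3 [1.5y] bond c/2=11/400: DF=(3998537/4000000 − 11/400·(0.978900+0.967000))/(1+11/400) = 1151/1250 ≈ 0.920800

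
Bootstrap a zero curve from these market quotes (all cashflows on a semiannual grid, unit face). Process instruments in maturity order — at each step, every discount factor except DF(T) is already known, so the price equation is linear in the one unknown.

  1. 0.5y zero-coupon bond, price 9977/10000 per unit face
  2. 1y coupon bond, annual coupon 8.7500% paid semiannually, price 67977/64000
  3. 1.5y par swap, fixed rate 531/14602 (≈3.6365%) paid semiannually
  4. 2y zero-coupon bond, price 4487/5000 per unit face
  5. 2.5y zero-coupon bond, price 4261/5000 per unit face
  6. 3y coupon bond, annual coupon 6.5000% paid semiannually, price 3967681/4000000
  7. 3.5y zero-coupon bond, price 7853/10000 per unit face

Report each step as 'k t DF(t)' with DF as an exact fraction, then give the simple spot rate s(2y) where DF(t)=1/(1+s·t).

step 1 [0.5y] zero: DF = P = 9977/10000 ≈ 0.997700
step 2 [1y] bond c/2=7/160: DF=(67977/64000 − 7/160·(0.997700))/(1+7/160) = 4879/5000 ≈ 0.975800
step 3 [1.5y] swap r/2=531/29204: DF=(1 − 531/29204·(0.997700+0.975800))/(1+531/29204) = 9469/10000 ≈ 0.946900
step 4 [2y] zero: DF = P = 4487/5000 ≈ 0.897400
step 5 [2.5y] zero: DF = P = 4261/5000 ≈ 0.852200
step 6 [3y] bond c/2=13/400: DF=(3967681/4000000 − 13/400·(0.997700+0.975800+0.946900+0.897400+0.852200))/(1+13/400) = 8137/10000 ≈ 0.813700
step 7 [3.5y] zero: DF = P = 7853/10000 ≈ 0.785300

1 1/2 9977/10000
2 1 4879/5000
3 3/2 9469/10000
4 2 4487/5000
5 5/2 4261/5000
6 3 8137/10000
7 7/2 7853/10000
s(2y) = (1/(4487/5000) − 1)/(2) = 513/8974 ≈ 5.7165%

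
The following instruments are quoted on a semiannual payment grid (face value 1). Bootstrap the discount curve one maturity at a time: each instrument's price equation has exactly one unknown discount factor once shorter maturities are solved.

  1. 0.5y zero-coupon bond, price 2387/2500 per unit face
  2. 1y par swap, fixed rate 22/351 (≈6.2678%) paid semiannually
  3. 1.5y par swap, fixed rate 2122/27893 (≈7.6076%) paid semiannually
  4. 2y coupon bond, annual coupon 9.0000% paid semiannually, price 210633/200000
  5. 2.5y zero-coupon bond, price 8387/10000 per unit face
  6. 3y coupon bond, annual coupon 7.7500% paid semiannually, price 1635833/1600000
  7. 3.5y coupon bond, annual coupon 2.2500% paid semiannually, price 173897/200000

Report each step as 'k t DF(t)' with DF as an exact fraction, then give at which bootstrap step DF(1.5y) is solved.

1 1/2 2387/2500
2 1 4703/5000
3 3/2 8939/10000
4 2 8877/10000
5 5/2 8387/10000
6 3 4079/5000
7 7/2 1601/2000
DF(1.5y) is solved at step 3

step 1 [0.5y] zero: DF = P = 2387/2500 ≈ 0.954800
step 2 [1y] swap r/2=11/351: DF=(1 − 11/351·(0.954800))/(1+11/351) = 4703/5000 ≈ 0.940600
step 3 [1.5y] swap r/2=1061/27893: DF=(1 − 1061/27893·(0.954800+0.940600))/(1+1061/27893) = 8939/10000 ≈ 0.893900
step 4 [2y] bond c/2=9/200: DF=(210633/200000 − 9/200·(0.954800+0.940600+0.893900))/(1+9/200) = 8877/10000 ≈ 0.887700
step 5 [2.5y] zero: DF = P = 8387/10000 ≈ 0.838700
step 6 [3y] bond c/2=31/800: DF=(1635833/1600000 − 31/800·(0.954800+0.940600+0.893900+0.887700+0.838700))/(1+31/800) = 4079/5000 ≈ 0.815800
step 7 [3.5y] bond c/2=9/800: DF=(173897/200000 − 9/800·(0.954800+0.940600+0.893900+0.887700+0.838700+0.815800))/(1+9/800) = 1601/2000 ≈ 0.800500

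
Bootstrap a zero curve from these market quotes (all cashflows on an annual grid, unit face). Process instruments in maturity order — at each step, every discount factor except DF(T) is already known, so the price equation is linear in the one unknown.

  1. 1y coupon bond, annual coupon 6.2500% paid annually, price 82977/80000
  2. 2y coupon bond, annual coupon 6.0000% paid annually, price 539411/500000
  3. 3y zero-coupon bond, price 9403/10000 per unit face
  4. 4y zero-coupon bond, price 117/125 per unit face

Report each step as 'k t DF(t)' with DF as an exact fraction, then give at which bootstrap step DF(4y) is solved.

1 1 4881/5000
2 2 77/80
3 3 9403/10000
4 4 117/125
DF(4y) is solved at step 4

step 1 [1y] bond c/1=1/16: DF=(82977/80000 − 1/16·(0))/(1+1/16) = 4881/5000 ≈ 0.976200
step 2 [2y] bond c/1=3/50: DF=(539411/500000 − 3/50·(0.976200))/(1+3/50) = 77/80 ≈ 0.962500
step 3 [3y] zero: DF = P = 9403/10000 ≈ 0.940300
step 4 [4y] zero: DF = P = 117/125 ≈ 0.936000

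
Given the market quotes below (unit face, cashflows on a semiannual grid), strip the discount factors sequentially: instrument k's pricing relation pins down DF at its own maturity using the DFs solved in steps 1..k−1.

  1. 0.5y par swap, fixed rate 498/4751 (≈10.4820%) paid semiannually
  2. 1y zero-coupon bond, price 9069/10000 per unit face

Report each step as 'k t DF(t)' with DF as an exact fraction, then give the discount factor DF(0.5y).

1 1/2 4751/5000
2 1 9069/10000
DF(0.5y) = 4751/5000 ≈ 0.950200

step 1 [0.5y] swap r/2=249/4751: DF=(1 − 249/4751·(0))/(1+249/4751) = 4751/5000 ≈ 0.950200
step 2 [1y] zero: DF = P = 9069/10000 ≈ 0.906900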